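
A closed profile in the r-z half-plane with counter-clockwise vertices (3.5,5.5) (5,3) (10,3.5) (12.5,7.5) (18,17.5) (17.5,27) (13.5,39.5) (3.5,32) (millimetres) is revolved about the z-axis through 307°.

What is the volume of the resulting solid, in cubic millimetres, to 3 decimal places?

Profile (r,z), 8 vertices: (3.5,5.5) (5,3) (10,3.5) (12.5,7.5) (18,17.5) (17.5,27) (13.5,39.5) (3.5,32)
edge 0: (3.5,5.5)→(5,3)  cross = 3.5·3 − 5·5.5 = -17.0000; (r_i+r_j)·cross = 8.5·-17.0000 = -144.5000
edge 1: (5,3)→(10,3.5)  cross = 5·3.5 − 10·3 = -12.5000; (r_i+r_j)·cross = 15·-12.5000 = -187.5000
edge 2: (10,3.5)→(12.5,7.5)  cross = 10·7.5 − 12.5·3.5 = 31.2500; (r_i+r_j)·cross = 22.5·31.2500 = 703.1250
edge 3: (12.5,7.5)→(18,17.5)  cross = 12.5·17.5 − 18·7.5 = 83.7500; (r_i+r_j)·cross = 30.5·83.7500 = 2554.3750
edge 4: (18,17.5)→(17.5,27)  cross = 18·27 − 17.5·17.5 = 179.7500; (r_i+r_j)·cross = 35.5·179.7500 = 6381.1250
edge 5: (17.5,27)→(13.5,39.5)  cross = 17.5·39.5 − 13.5·27 = 326.7500; (r_i+r_j)·cross = 31·326.7500 = 10129.2500
edge 6: (13.5,39.5)→(3.5,32)  cross = 13.5·32 − 3.5·39.5 = 293.7500; (r_i+r_j)·cross = 17·293.7500 = 4993.7500
edge 7: (3.5,32)→(3.5,5.5)  cross = 3.5·5.5 − 3.5·32 = -92.7500; (r_i+r_j)·cross = 7·-92.7500 = -649.2500
Σcross = 793.0000 → A = |Σcross|/2 = 396.5000 mm²
Σ(r_i+r_j)·cross = 23780.3750 → first moment M = |Σ|/6 = 3963.3958
R_c = M/A = 3963.3958/396.5000 = 9.9960 mm
θ = 307° = 5.358161 rad
V = θ·R_c·A = 5.358161·9.9960·396.5000 = 21236.512 mm³

Volume = 21236.512 mm³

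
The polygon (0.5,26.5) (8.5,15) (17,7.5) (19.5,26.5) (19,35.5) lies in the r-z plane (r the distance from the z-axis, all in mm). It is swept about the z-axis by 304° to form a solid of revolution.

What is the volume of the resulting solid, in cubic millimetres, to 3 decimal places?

Volume = 18576.935 mm³

Profile (r,z), 5 vertices: (0.5,26.5) (8.5,15) (17,7.5) (19.5,26.5) (19,35.5)
edge 0: (0.5,26.5)→(8.5,15)  cross = 0.5·15 − 8.5·26.5 = -217.7500; (r_i+r_j)·cross = 9·-217.7500 = -1959.7500
edge 1: (8.5,15)→(17,7.5)  cross = 8.5·7.5 − 17·15 = -191.2500; (r_i+r_j)·cross = 25.5·-191.2500 = -4876.8750
edge 2: (17,7.5)→(19.5,26.5)  cross = 17·26.5 − 19.5·7.5 = 304.2500; (r_i+r_j)·cross = 36.5·304.2500 = 11105.1250
edge 3: (19.5,26.5)→(19,35.5)  cross = 19.5·35.5 − 19·26.5 = 188.7500; (r_i+r_j)·cross = 38.5·188.7500 = 7266.8750
edge 4: (19,35.5)→(0.5,26.5)  cross = 19·26.5 − 0.5·35.5 = 485.7500; (r_i+r_j)·cross = 19.5·485.7500 = 9472.1250
Σcross = 569.7500 → A = |Σcross|/2 = 284.8750 mm²
Σ(r_i+r_j)·cross = 21007.5000 → first moment M = |Σ|/6 = 3501.2500
R_c = M/A = 3501.2500/284.8750 = 12.2905 mm
θ = 304° = 5.305801 rad
V = θ·R_c·A = 5.305801·12.2905·284.8750 = 18576.935 mm³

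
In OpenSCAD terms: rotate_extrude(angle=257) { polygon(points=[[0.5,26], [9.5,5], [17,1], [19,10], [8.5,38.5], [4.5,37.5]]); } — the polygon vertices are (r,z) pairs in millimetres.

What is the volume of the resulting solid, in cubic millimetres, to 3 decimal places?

Profile (r,z), 6 vertices: (0.5,26) (9.5,5) (17,1) (19,10) (8.5,38.5) (4.5,37.5)
edge 0: (0.5,26)→(9.5,5)  cross = 0.5·5 − 9.5·26 = -244.5000; (r_i+r_j)·cross = 10·-244.5000 = -2445.0000
edge 1: (9.5,5)→(17,1)  cross = 9.5·1 − 17·5 = -75.5000; (r_i+r_j)·cross = 26.5·-75.5000 = -2000.7500
edge 2: (17,1)→(19,10)  cross = 17·10 − 19·1 = 151.0000; (r_i+r_j)·cross = 36·151.0000 = 5436.0000
edge 3: (19,10)→(8.5,38.5)  cross = 19·38.5 − 8.5·10 = 646.5000; (r_i+r_j)·cross = 27.5·646.5000 = 17778.7500
edge 4: (8.5,38.5)→(4.5,37.5)  cross = 8.5·37.5 − 4.5·38.5 = 145.5000; (r_i+r_j)·cross = 13·145.5000 = 1891.5000
edge 5: (4.5,37.5)→(0.5,26)  cross = 4.5·26 − 0.5·37.5 = 98.2500; (r_i+r_j)·cross = 5·98.2500 = 491.2500
Σcross = 721.2500 → A = |Σcross|/2 = 360.6250 mm²
Σ(r_i+r_j)·cross = 21151.7500 → first moment M = |Σ|/6 = 3525.2917
R_c = M/A = 3525.2917/360.6250 = 9.7755 mm
θ = 257° = 4.485496 rad
V = θ·R_c·A = 4.485496·9.7755·360.6250 = 15812.682 mm³

Volume = 15812.682 mm³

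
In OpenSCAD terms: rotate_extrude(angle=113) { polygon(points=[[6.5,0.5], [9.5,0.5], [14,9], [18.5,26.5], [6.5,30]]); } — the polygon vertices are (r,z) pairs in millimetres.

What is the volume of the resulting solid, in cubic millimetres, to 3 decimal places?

Profile (r,z), 5 vertices: (6.5,0.5) (9.5,0.5) (14,9) (18.5,26.5) (6.5,30)
edge 0: (6.5,0.5)→(9.5,0.5)  cross = 6.5·0.5 − 9.5·0.5 = -1.5000; (r_i+r_j)·cross = 16·-1.5000 = -24.0000
edge 1: (9.5,0.5)→(14,9)  cross = 9.5·9 − 14·0.5 = 78.5000; (r_i+r_j)·cross = 23.5·78.5000 = 1844.7500
edge 2: (14,9)→(18.5,26.5)  cross = 14·26.5 − 18.5·9 = 204.5000; (r_i+r_j)·cross = 32.5·204.5000 = 6646.2500
edge 3: (18.5,26.5)→(6.5,30)  cross = 18.5·30 − 6.5·26.5 = 382.7500; (r_i+r_j)·cross = 25·382.7500 = 9568.7500
edge 4: (6.5,30)→(6.5,0.5)  cross = 6.5·0.5 − 6.5·30 = -191.7500; (r_i+r_j)·cross = 13·-191.7500 = -2492.7500
Σcross = 472.5000 → A = |Σcross|/2 = 236.2500 mm²
Σ(r_i+r_j)·cross = 15543.0000 → first moment M = |Σ|/6 = 2590.5000
R_c = M/A = 2590.5000/236.2500 = 10.9651 mm
θ = 113° = 1.972222 rad
V = θ·R_c·A = 1.972222·10.9651·236.2500 = 5109.041 mm³

Volume = 5109.041 mm³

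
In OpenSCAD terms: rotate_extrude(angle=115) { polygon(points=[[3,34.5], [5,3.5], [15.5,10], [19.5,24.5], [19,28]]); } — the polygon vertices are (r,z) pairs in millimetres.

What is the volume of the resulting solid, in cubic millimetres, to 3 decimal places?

Volume = 6943.118 mm³

Profile (r,z), 5 vertices: (3,34.5) (5,3.5) (15.5,10) (19.5,24.5) (19,28)
edge 0: (3,34.5)→(5,3.5)  cross = 3·3.5 − 5·34.5 = -162.0000; (r_i+r_j)·cross = 8·-162.0000 = -1296.0000
edge 1: (5,3.5)→(15.5,10)  cross = 5·10 − 15.5·3.5 = -4.2500; (r_i+r_j)·cross = 20.5·-4.2500 = -87.1250
edge 2: (15.5,10)→(19.5,24.5)  cross = 15.5·24.5 − 19.5·10 = 184.7500; (r_i+r_j)·cross = 35·184.7500 = 6466.2500
edge 3: (19.5,24.5)→(19,28)  cross = 19.5·28 − 19·24.5 = 80.5000; (r_i+r_j)·cross = 38.5·80.5000 = 3099.2500
edge 4: (19,28)→(3,34.5)  cross = 19·34.5 − 3·28 = 571.5000; (r_i+r_j)·cross = 22·571.5000 = 12573.0000
Σcross = 670.5000 → A = |Σcross|/2 = 335.2500 mm²
Σ(r_i+r_j)·cross = 20755.3750 → first moment M = |Σ|/6 = 3459.2292
R_c = M/A = 3459.2292/335.2500 = 10.3184 mm
θ = 115° = 2.007129 rad
V = θ·R_c·A = 2.007129·10.3184·335.2500 = 6943.118 mm³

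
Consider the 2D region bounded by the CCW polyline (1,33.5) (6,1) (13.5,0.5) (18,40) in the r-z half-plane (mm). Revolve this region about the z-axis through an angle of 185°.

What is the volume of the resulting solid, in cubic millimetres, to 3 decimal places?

Volume = 13894.184 mm³

Profile (r,z), 4 vertices: (1,33.5) (6,1) (13.5,0.5) (18,40)
edge 0: (1,33.5)→(6,1)  cross = 1·1 − 6·33.5 = -200.0000; (r_i+r_j)·cross = 7·-200.0000 = -1400.0000
edge 1: (6,1)→(13.5,0.5)  cross = 6·0.5 − 13.5·1 = -10.5000; (r_i+r_j)·cross = 19.5·-10.5000 = -204.7500
edge 2: (13.5,0.5)→(18,40)  cross = 13.5·40 − 18·0.5 = 531.0000; (r_i+r_j)·cross = 31.5·531.0000 = 16726.5000
edge 3: (18,40)→(1,33.5)  cross = 18·33.5 − 1·40 = 563.0000; (r_i+r_j)·cross = 19·563.0000 = 10697.0000
Σcross = 883.5000 → A = |Σcross|/2 = 441.7500 mm²
Σ(r_i+r_j)·cross = 25818.7500 → first moment M = |Σ|/6 = 4303.1250
R_c = M/A = 4303.1250/441.7500 = 9.7411 mm
θ = 185° = 3.228859 rad
V = θ·R_c·A = 3.228859·9.7411·441.7500 = 13894.184 mm³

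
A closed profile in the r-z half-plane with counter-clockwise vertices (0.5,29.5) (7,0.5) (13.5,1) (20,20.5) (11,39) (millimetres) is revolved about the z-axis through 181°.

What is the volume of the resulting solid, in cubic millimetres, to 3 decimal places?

Volume = 14613.944 mm³

Profile (r,z), 5 vertices: (0.5,29.5) (7,0.5) (13.5,1) (20,20.5) (11,39)
edge 0: (0.5,29.5)→(7,0.5)  cross = 0.5·0.5 − 7·29.5 = -206.2500; (r_i+r_j)·cross = 7.5·-206.2500 = -1546.8750
edge 1: (7,0.5)→(13.5,1)  cross = 7·1 − 13.5·0.5 = 0.2500; (r_i+r_j)·cross = 20.5·0.2500 = 5.1250
edge 2: (13.5,1)→(20,20.5)  cross = 13.5·20.5 − 20·1 = 256.7500; (r_i+r_j)·cross = 33.5·256.7500 = 8601.1250
edge 3: (20,20.5)→(11,39)  cross = 20·39 − 11·20.5 = 554.5000; (r_i+r_j)·cross = 31·554.5000 = 17189.5000
edge 4: (11,39)→(0.5,29.5)  cross = 11·29.5 − 0.5·39 = 305.0000; (r_i+r_j)·cross = 11.5·305.0000 = 3507.5000
Σcross = 910.2500 → A = |Σcross|/2 = 455.1250 mm²
Σ(r_i+r_j)·cross = 27756.3750 → first moment M = |Σ|/6 = 4626.0625
R_c = M/A = 4626.0625/455.1250 = 10.1644 mm
θ = 181° = 3.159046 rad
V = θ·R_c·A = 3.159046·10.1644·455.1250 = 14613.944 mm³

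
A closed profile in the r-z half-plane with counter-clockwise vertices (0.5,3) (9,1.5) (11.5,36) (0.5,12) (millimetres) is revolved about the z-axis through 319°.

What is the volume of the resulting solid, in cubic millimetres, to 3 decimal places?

Volume = 6935.838 mm³

Profile (r,z), 4 vertices: (0.5,3) (9,1.5) (11.5,36) (0.5,12)
edge 0: (0.5,3)→(9,1.5)  cross = 0.5·1.5 − 9·3 = -26.2500; (r_i+r_j)·cross = 9.5·-26.2500 = -249.3750
edge 1: (9,1.5)→(11.5,36)  cross = 9·36 − 11.5·1.5 = 306.7500; (r_i+r_j)·cross = 20.5·306.7500 = 6288.3750
edge 2: (11.5,36)→(0.5,12)  cross = 11.5·12 − 0.5·36 = 120.0000; (r_i+r_j)·cross = 12·120.0000 = 1440.0000
edge 3: (0.5,12)→(0.5,3)  cross = 0.5·3 − 0.5·12 = -4.5000; (r_i+r_j)·cross = 1·-4.5000 = -4.5000
Σcross = 396.0000 → A = |Σcross|/2 = 198.0000 mm²
Σ(r_i+r_j)·cross = 7474.5000 → first moment M = |Σ|/6 = 1245.7500
R_c = M/A = 1245.7500/198.0000 = 6.2917 mm
θ = 319° = 5.567600 rad
V = θ·R_c·A = 5.567600·6.2917·198.0000 = 6935.838 mm³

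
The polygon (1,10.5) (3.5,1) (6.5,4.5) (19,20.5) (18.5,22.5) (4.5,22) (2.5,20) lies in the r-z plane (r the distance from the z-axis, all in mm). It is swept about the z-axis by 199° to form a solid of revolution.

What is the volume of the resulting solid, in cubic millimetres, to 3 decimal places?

Volume = 5937.878 mm³

Profile (r,z), 7 vertices: (1,10.5) (3.5,1) (6.5,4.5) (19,20.5) (18.5,22.5) (4.5,22) (2.5,20)
edge 0: (1,10.5)→(3.5,1)  cross = 1·1 − 3.5·10.5 = -35.7500; (r_i+r_j)·cross = 4.5·-35.7500 = -160.8750
edge 1: (3.5,1)→(6.5,4.5)  cross = 3.5·4.5 − 6.5·1 = 9.2500; (r_i+r_j)·cross = 10·9.2500 = 92.5000
edge 2: (6.5,4.5)→(19,20.5)  cross = 6.5·20.5 − 19·4.5 = 47.7500; (r_i+r_j)·cross = 25.5·47.7500 = 1217.6250
edge 3: (19,20.5)→(18.5,22.5)  cross = 19·22.5 − 18.5·20.5 = 48.2500; (r_i+r_j)·cross = 37.5·48.2500 = 1809.3750
edge 4: (18.5,22.5)→(4.5,22)  cross = 18.5·22 − 4.5·22.5 = 305.7500; (r_i+r_j)·cross = 23·305.7500 = 7032.2500
edge 5: (4.5,22)→(2.5,20)  cross = 4.5·20 − 2.5·22 = 35.0000; (r_i+r_j)·cross = 7·35.0000 = 245.0000
edge 6: (2.5,20)→(1,10.5)  cross = 2.5·10.5 − 1·20 = 6.2500; (r_i+r_j)·cross = 3.5·6.2500 = 21.8750
Σcross = 416.5000 → A = |Σcross|/2 = 208.2500 mm²
Σ(r_i+r_j)·cross = 10257.7500 → first moment M = |Σ|/6 = 1709.6250
R_c = M/A = 1709.6250/208.2500 = 8.2095 mm
θ = 199° = 3.473205 rad
V = θ·R_c·A = 3.473205·8.2095·208.2500 = 5937.878 mm³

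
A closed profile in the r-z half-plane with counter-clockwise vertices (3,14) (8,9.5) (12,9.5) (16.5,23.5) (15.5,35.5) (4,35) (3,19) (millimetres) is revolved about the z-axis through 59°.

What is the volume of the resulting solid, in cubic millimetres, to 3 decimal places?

Volume = 2831.089 mm³

Profile (r,z), 7 vertices: (3,14) (8,9.5) (12,9.5) (16.5,23.5) (15.5,35.5) (4,35) (3,19)
edge 0: (3,14)→(8,9.5)  cross = 3·9.5 − 8·14 = -83.5000; (r_i+r_j)·cross = 11·-83.5000 = -918.5000
edge 1: (8,9.5)→(12,9.5)  cross = 8·9.5 − 12·9.5 = -38.0000; (r_i+r_j)·cross = 20·-38.0000 = -760.0000
edge 2: (12,9.5)→(16.5,23.5)  cross = 12·23.5 − 16.5·9.5 = 125.2500; (r_i+r_j)·cross = 28.5·125.2500 = 3569.6250
edge 3: (16.5,23.5)→(15.5,35.5)  cross = 16.5·35.5 − 15.5·23.5 = 221.5000; (r_i+r_j)·cross = 32·221.5000 = 7088.0000
edge 4: (15.5,35.5)→(4,35)  cross = 15.5·35 − 4·35.5 = 400.5000; (r_i+r_j)·cross = 19.5·400.5000 = 7809.7500
edge 5: (4,35)→(3,19)  cross = 4·19 − 3·35 = -29.0000; (r_i+r_j)·cross = 7·-29.0000 = -203.0000
edge 6: (3,19)→(3,14)  cross = 3·14 − 3·19 = -15.0000; (r_i+r_j)·cross = 6·-15.0000 = -90.0000
Σcross = 581.7500 → A = |Σcross|/2 = 290.8750 mm²
Σ(r_i+r_j)·cross = 16495.8750 → first moment M = |Σ|/6 = 2749.3125
R_c = M/A = 2749.3125/290.8750 = 9.4519 mm
θ = 59° = 1.029744 rad
V = θ·R_c·A = 1.029744·9.4519·290.8750 = 2831.089 mm³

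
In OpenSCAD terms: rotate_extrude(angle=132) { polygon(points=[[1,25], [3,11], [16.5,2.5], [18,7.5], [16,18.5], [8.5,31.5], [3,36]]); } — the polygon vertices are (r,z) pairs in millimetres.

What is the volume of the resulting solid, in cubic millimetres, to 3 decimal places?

Volume = 6678.625 mm³

Profile (r,z), 7 vertices: (1,25) (3,11) (16.5,2.5) (18,7.5) (16,18.5) (8.5,31.5) (3,36)
edge 0: (1,25)→(3,11)  cross = 1·11 − 3·25 = -64.0000; (r_i+r_j)·cross = 4·-64.0000 = -256.0000
edge 1: (3,11)→(16.5,2.5)  cross = 3·2.5 − 16.5·11 = -174.0000; (r_i+r_j)·cross = 19.5·-174.0000 = -3393.0000
edge 2: (16.5,2.5)→(18,7.5)  cross = 16.5·7.5 − 18·2.5 = 78.7500; (r_i+r_j)·cross = 34.5·78.7500 = 2716.8750
edge 3: (18,7.5)→(16,18.5)  cross = 18·18.5 − 16·7.5 = 213.0000; (r_i+r_j)·cross = 34·213.0000 = 7242.0000
edge 4: (16,18.5)→(8.5,31.5)  cross = 16·31.5 − 8.5·18.5 = 346.7500; (r_i+r_j)·cross = 24.5·346.7500 = 8495.3750
edge 5: (8.5,31.5)→(3,36)  cross = 8.5·36 − 3·31.5 = 211.5000; (r_i+r_j)·cross = 11.5·211.5000 = 2432.2500
edge 6: (3,36)→(1,25)  cross = 3·25 − 1·36 = 39.0000; (r_i+r_j)·cross = 4·39.0000 = 156.0000
Σcross = 651.0000 → A = |Σcross|/2 = 325.5000 mm²
Σ(r_i+r_j)·cross = 17393.5000 → first moment M = |Σ|/6 = 2898.9167
R_c = M/A = 2898.9167/325.5000 = 8.9060 mm
θ = 132° = 2.303835 rad
V = θ·R_c·A = 2.303835·8.9060·325.5000 = 6678.625 mm³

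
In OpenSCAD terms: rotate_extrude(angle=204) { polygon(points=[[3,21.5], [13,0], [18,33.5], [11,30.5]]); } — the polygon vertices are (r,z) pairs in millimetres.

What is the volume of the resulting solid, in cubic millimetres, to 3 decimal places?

Volume = 9668.461 mm³

Profile (r,z), 4 vertices: (3,21.5) (13,0) (18,33.5) (11,30.5)
edge 0: (3,21.5)→(13,0)  cross = 3·0 − 13·21.5 = -279.5000; (r_i+r_j)·cross = 16·-279.5000 = -4472.0000
edge 1: (13,0)→(18,33.5)  cross = 13·33.5 − 18·0 = 435.5000; (r_i+r_j)·cross = 31·435.5000 = 13500.5000
edge 2: (18,33.5)→(11,30.5)  cross = 18·30.5 − 11·33.5 = 180.5000; (r_i+r_j)·cross = 29·180.5000 = 5234.5000
edge 3: (11,30.5)→(3,21.5)  cross = 11·21.5 − 3·30.5 = 145.0000; (r_i+r_j)·cross = 14·145.0000 = 2030.0000
Σcross = 481.5000 → A = |Σcross|/2 = 240.7500 mm²
Σ(r_i+r_j)·cross = 16293.0000 → first moment M = |Σ|/6 = 2715.5000
R_c = M/A = 2715.5000/240.7500 = 11.2793 mm
θ = 204° = 3.560472 rad
V = θ·R_c·A = 3.560472·11.2793·240.7500 = 9668.461 mm³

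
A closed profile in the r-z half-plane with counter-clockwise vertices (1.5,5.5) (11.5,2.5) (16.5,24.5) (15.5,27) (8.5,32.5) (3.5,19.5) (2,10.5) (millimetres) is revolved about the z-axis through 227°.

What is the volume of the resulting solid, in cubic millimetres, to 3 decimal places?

Volume = 10064.210 mm³

Profile (r,z), 7 vertices: (1.5,5.5) (11.5,2.5) (16.5,24.5) (15.5,27) (8.5,32.5) (3.5,19.5) (2,10.5)
edge 0: (1.5,5.5)→(11.5,2.5)  cross = 1.5·2.5 − 11.5·5.5 = -59.5000; (r_i+r_j)·cross = 13·-59.5000 = -773.5000
edge 1: (11.5,2.5)→(16.5,24.5)  cross = 11.5·24.5 − 16.5·2.5 = 240.5000; (r_i+r_j)·cross = 28·240.5000 = 6734.0000
edge 2: (16.5,24.5)→(15.5,27)  cross = 16.5·27 − 15.5·24.5 = 65.7500; (r_i+r_j)·cross = 32·65.7500 = 2104.0000
edge 3: (15.5,27)→(8.5,32.5)  cross = 15.5·32.5 − 8.5·27 = 274.2500; (r_i+r_j)·cross = 24·274.2500 = 6582.0000
edge 4: (8.5,32.5)→(3.5,19.5)  cross = 8.5·19.5 − 3.5·32.5 = 52.0000; (r_i+r_j)·cross = 12·52.0000 = 624.0000
edge 5: (3.5,19.5)→(2,10.5)  cross = 3.5·10.5 − 2·19.5 = -2.2500; (r_i+r_j)·cross = 5.5·-2.2500 = -12.3750
edge 6: (2,10.5)→(1.5,5.5)  cross = 2·5.5 − 1.5·10.5 = -4.7500; (r_i+r_j)·cross = 3.5·-4.7500 = -16.6250
Σcross = 566.0000 → A = |Σcross|/2 = 283.0000 mm²
Σ(r_i+r_j)·cross = 15241.5000 → first moment M = |Σ|/6 = 2540.2500
R_c = M/A = 2540.2500/283.0000 = 8.9761 mm
θ = 227° = 3.961897 rad
V = θ·R_c·A = 3.961897·8.9761·283.0000 = 10064.210 mm³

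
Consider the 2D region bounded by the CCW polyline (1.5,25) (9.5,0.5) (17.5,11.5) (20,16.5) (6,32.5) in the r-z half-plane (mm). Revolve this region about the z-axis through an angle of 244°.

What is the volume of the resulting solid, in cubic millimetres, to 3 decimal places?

Volume = 12348.353 mm³

Profile (r,z), 5 vertices: (1.5,25) (9.5,0.5) (17.5,11.5) (20,16.5) (6,32.5)
edge 0: (1.5,25)→(9.5,0.5)  cross = 1.5·0.5 − 9.5·25 = -236.7500; (r_i+r_j)·cross = 11·-236.7500 = -2604.2500
edge 1: (9.5,0.5)→(17.5,11.5)  cross = 9.5·11.5 − 17.5·0.5 = 100.5000; (r_i+r_j)·cross = 27·100.5000 = 2713.5000
edge 2: (17.5,11.5)→(20,16.5)  cross = 17.5·16.5 − 20·11.5 = 58.7500; (r_i+r_j)·cross = 37.5·58.7500 = 2203.1250
edge 3: (20,16.5)→(6,32.5)  cross = 20·32.5 − 6·16.5 = 551.0000; (r_i+r_j)·cross = 26·551.0000 = 14326.0000
edge 4: (6,32.5)→(1.5,25)  cross = 6·25 − 1.5·32.5 = 101.2500; (r_i+r_j)·cross = 7.5·101.2500 = 759.3750
Σcross = 574.7500 → A = |Σcross|/2 = 287.3750 mm²
Σ(r_i+r_j)·cross = 17397.7500 → first moment M = |Σ|/6 = 2899.6250
R_c = M/A = 2899.6250/287.3750 = 10.0900 mm
θ = 244° = 4.258603 rad
V = θ·R_c·A = 4.258603·10.0900·287.3750 = 12348.353 mm³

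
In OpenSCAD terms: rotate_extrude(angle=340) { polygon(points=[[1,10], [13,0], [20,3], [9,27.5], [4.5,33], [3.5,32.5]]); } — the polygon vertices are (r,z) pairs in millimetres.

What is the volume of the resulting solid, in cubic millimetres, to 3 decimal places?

Profile (r,z), 6 vertices: (1,10) (13,0) (20,3) (9,27.5) (4.5,33) (3.5,32.5)
edge 0: (1,10)→(13,0)  cross = 1·0 − 13·10 = -130.0000; (r_i+r_j)·cross = 14·-130.0000 = -1820.0000
edge 1: (13,0)→(20,3)  cross = 13·3 − 20·0 = 39.0000; (r_i+r_j)·cross = 33·39.0000 = 1287.0000
edge 2: (20,3)→(9,27.5)  cross = 20·27.5 − 9·3 = 523.0000; (r_i+r_j)·cross = 29·523.0000 = 15167.0000
edge 3: (9,27.5)→(4.5,33)  cross = 9·33 − 4.5·27.5 = 173.2500; (r_i+r_j)·cross = 13.5·173.2500 = 2338.8750
edge 4: (4.5,33)→(3.5,32.5)  cross = 4.5·32.5 − 3.5·33 = 30.7500; (r_i+r_j)·cross = 8·30.7500 = 246.0000
edge 5: (3.5,32.5)→(1,10)  cross = 3.5·10 − 1·32.5 = 2.5000; (r_i+r_j)·cross = 4.5·2.5000 = 11.2500
Σcross = 638.5000 → A = |Σcross|/2 = 319.2500 mm²
Σ(r_i+r_j)·cross = 17230.1250 → first moment M = |Σ|/6 = 2871.6875
R_c = M/A = 2871.6875/319.2500 = 8.9951 mm
θ = 340° = 5.934119 rad
V = θ·R_c·A = 5.934119·8.9951·319.2500 = 17040.937 mm³

Volume = 17040.937 mm³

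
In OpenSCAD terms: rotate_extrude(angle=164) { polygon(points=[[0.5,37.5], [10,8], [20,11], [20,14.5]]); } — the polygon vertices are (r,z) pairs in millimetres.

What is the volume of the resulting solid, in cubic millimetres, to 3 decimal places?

Profile (r,z), 4 vertices: (0.5,37.5) (10,8) (20,11) (20,14.5)
edge 0: (0.5,37.5)→(10,8)  cross = 0.5·8 − 10·37.5 = -371.0000; (r_i+r_j)·cross = 10.5·-371.0000 = -3895.5000
edge 1: (10,8)→(20,11)  cross = 10·11 − 20·8 = -50.0000; (r_i+r_j)·cross = 30·-50.0000 = -1500.0000
edge 2: (20,11)→(20,14.5)  cross = 20·14.5 − 20·11 = 70.0000; (r_i+r_j)·cross = 40·70.0000 = 2800.0000
edge 3: (20,14.5)→(0.5,37.5)  cross = 20·37.5 − 0.5·14.5 = 742.7500; (r_i+r_j)·cross = 20.5·742.7500 = 15226.3750
Σcross = 391.7500 → A = |Σcross|/2 = 195.8750 mm²
Σ(r_i+r_j)·cross = 12630.8750 → first moment M = |Σ|/6 = 2105.1458
R_c = M/A = 2105.1458/195.8750 = 10.7474 mm
θ = 164° = 2.862340 rad
V = θ·R_c·A = 2.862340·10.7474·195.8750 = 6025.643 mm³

Volume = 6025.643 mm³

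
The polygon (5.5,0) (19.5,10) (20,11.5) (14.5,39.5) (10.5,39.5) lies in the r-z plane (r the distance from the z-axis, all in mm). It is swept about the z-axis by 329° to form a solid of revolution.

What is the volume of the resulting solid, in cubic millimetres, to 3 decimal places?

Profile (r,z), 5 vertices: (5.5,0) (19.5,10) (20,11.5) (14.5,39.5) (10.5,39.5)
edge 0: (5.5,0)→(19.5,10)  cross = 5.5·10 − 19.5·0 = 55.0000; (r_i+r_j)·cross = 25·55.0000 = 1375.0000
edge 1: (19.5,10)→(20,11.5)  cross = 19.5·11.5 − 20·10 = 24.2500; (r_i+r_j)·cross = 39.5·24.2500 = 957.8750
edge 2: (20,11.5)→(14.5,39.5)  cross = 20·39.5 − 14.5·11.5 = 623.2500; (r_i+r_j)·cross = 34.5·623.2500 = 21502.1250
edge 3: (14.5,39.5)→(10.5,39.5)  cross = 14.5·39.5 − 10.5·39.5 = 158.0000; (r_i+r_j)·cross = 25·158.0000 = 3950.0000
edge 4: (10.5,39.5)→(5.5,0)  cross = 10.5·0 − 5.5·39.5 = -217.2500; (r_i+r_j)·cross = 16·-217.2500 = -3476.0000
Σcross = 643.2500 → A = |Σcross|/2 = 321.6250 mm²
Σ(r_i+r_j)·cross = 24309.0000 → first moment M = |Σ|/6 = 4051.5000
R_c = M/A = 4051.5000/321.6250 = 12.5970 mm
θ = 329° = 5.742133 rad
V = θ·R_c·A = 5.742133·12.5970·321.6250 = 23264.253 mm³

Volume = 23264.253 mm³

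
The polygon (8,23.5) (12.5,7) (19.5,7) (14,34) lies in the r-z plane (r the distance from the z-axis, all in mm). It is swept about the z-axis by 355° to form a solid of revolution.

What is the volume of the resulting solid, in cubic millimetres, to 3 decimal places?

Volume = 14188.267 mm³

Profile (r,z), 4 vertices: (8,23.5) (12.5,7) (19.5,7) (14,34)
edge 0: (8,23.5)→(12.5,7)  cross = 8·7 − 12.5·23.5 = -237.7500; (r_i+r_j)·cross = 20.5·-237.7500 = -4873.8750
edge 1: (12.5,7)→(19.5,7)  cross = 12.5·7 − 19.5·7 = -49.0000; (r_i+r_j)·cross = 32·-49.0000 = -1568.0000
edge 2: (19.5,7)→(14,34)  cross = 19.5·34 − 14·7 = 565.0000; (r_i+r_j)·cross = 33.5·565.0000 = 18927.5000
edge 3: (14,34)→(8,23.5)  cross = 14·23.5 − 8·34 = 57.0000; (r_i+r_j)·cross = 22·57.0000 = 1254.0000
Σcross = 335.2500 → A = |Σcross|/2 = 167.6250 mm²
Σ(r_i+r_j)·cross = 13739.6250 → first moment M = |Σ|/6 = 2289.9375
R_c = M/A = 2289.9375/167.6250 = 13.6611 mm
θ = 355° = 6.195919 rad
V = θ·R_c·A = 6.195919·13.6611·167.6250 = 14188.267 mm³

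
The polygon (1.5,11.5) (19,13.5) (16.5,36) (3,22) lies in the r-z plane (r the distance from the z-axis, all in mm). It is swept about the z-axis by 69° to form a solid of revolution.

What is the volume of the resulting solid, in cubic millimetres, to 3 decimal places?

Profile (r,z), 4 vertices: (1.5,11.5) (19,13.5) (16.5,36) (3,22)
edge 0: (1.5,11.5)→(19,13.5)  cross = 1.5·13.5 − 19·11.5 = -198.2500; (r_i+r_j)·cross = 20.5·-198.2500 = -4064.1250
edge 1: (19,13.5)→(16.5,36)  cross = 19·36 − 16.5·13.5 = 461.2500; (r_i+r_j)·cross = 35.5·461.2500 = 16374.3750
edge 2: (16.5,36)→(3,22)  cross = 16.5·22 − 3·36 = 255.0000; (r_i+r_j)·cross = 19.5·255.0000 = 4972.5000
edge 3: (3,22)→(1.5,11.5)  cross = 3·11.5 − 1.5·22 = 1.5000; (r_i+r_j)·cross = 4.5·1.5000 = 6.7500
Σcross = 519.5000 → A = |Σcross|/2 = 259.7500 mm²
Σ(r_i+r_j)·cross = 17289.5000 → first moment M = |Σ|/6 = 2881.5833
R_c = M/A = 2881.5833/259.7500 = 11.0937 mm
θ = 69° = 1.204277 rad
V = θ·R_c·A = 1.204277·11.0937·259.7500 = 3470.225 mm³

Volume = 3470.225 mm³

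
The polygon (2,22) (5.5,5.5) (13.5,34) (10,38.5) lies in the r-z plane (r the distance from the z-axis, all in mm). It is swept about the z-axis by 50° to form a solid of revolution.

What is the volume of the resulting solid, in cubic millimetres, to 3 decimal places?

Volume = 1055.542 mm³

Profile (r,z), 4 vertices: (2,22) (5.5,5.5) (13.5,34) (10,38.5)
edge 0: (2,22)→(5.5,5.5)  cross = 2·5.5 − 5.5·22 = -110.0000; (r_i+r_j)·cross = 7.5·-110.0000 = -825.0000
edge 1: (5.5,5.5)→(13.5,34)  cross = 5.5·34 − 13.5·5.5 = 112.7500; (r_i+r_j)·cross = 19·112.7500 = 2142.2500
edge 2: (13.5,34)→(10,38.5)  cross = 13.5·38.5 − 10·34 = 179.7500; (r_i+r_j)·cross = 23.5·179.7500 = 4224.1250
edge 3: (10,38.5)→(2,22)  cross = 10·22 − 2·38.5 = 143.0000; (r_i+r_j)·cross = 12·143.0000 = 1716.0000
Σcross = 325.5000 → A = |Σcross|/2 = 162.7500 mm²
Σ(r_i+r_j)·cross = 7257.3750 → first moment M = |Σ|/6 = 1209.5625
R_c = M/A = 1209.5625/162.7500 = 7.4320 mm
θ = 50° = 0.872665 rad
V = θ·R_c·A = 0.872665·7.4320·162.7500 = 1055.542 mm³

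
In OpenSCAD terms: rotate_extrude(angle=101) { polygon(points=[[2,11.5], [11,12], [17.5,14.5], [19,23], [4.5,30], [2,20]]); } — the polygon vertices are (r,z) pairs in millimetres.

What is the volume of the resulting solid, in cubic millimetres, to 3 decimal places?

Profile (r,z), 6 vertices: (2,11.5) (11,12) (17.5,14.5) (19,23) (4.5,30) (2,20)
edge 0: (2,11.5)→(11,12)  cross = 2·12 − 11·11.5 = -102.5000; (r_i+r_j)·cross = 13·-102.5000 = -1332.5000
edge 1: (11,12)→(17.5,14.5)  cross = 11·14.5 − 17.5·12 = -50.5000; (r_i+r_j)·cross = 28.5·-50.5000 = -1439.2500
edge 2: (17.5,14.5)→(19,23)  cross = 17.5·23 − 19·14.5 = 127.0000; (r_i+r_j)·cross = 36.5·127.0000 = 4635.5000
edge 3: (19,23)→(4.5,30)  cross = 19·30 − 4.5·23 = 466.5000; (r_i+r_j)·cross = 23.5·466.5000 = 10962.7500
edge 4: (4.5,30)→(2,20)  cross = 4.5·20 − 2·30 = 30.0000; (r_i+r_j)·cross = 6.5·30.0000 = 195.0000
edge 5: (2,20)→(2,11.5)  cross = 2·11.5 − 2·20 = -17.0000; (r_i+r_j)·cross = 4·-17.0000 = -68.0000
Σcross = 453.5000 → A = |Σcross|/2 = 226.7500 mm²
Σ(r_i+r_j)·cross = 12953.5000 → first moment M = |Σ|/6 = 2158.9167
R_c = M/A = 2158.9167/226.7500 = 9.5211 mm
θ = 101° = 1.762783 rad
V = θ·R_c·A = 1.762783·9.5211·226.7500 = 3805.701 mm³

Volume = 3805.701 mm³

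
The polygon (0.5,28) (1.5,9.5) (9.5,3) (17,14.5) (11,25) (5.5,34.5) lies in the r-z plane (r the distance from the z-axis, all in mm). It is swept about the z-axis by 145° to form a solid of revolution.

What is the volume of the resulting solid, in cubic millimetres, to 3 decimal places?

Profile (r,z), 6 vertices: (0.5,28) (1.5,9.5) (9.5,3) (17,14.5) (11,25) (5.5,34.5)
edge 0: (0.5,28)→(1.5,9.5)  cross = 0.5·9.5 − 1.5·28 = -37.2500; (r_i+r_j)·cross = 2·-37.2500 = -74.5000
edge 1: (1.5,9.5)→(9.5,3)  cross = 1.5·3 − 9.5·9.5 = -85.7500; (r_i+r_j)·cross = 11·-85.7500 = -943.2500
edge 2: (9.5,3)→(17,14.5)  cross = 9.5·14.5 − 17·3 = 86.7500; (r_i+r_j)·cross = 26.5·86.7500 = 2298.8750
edge 3: (17,14.5)→(11,25)  cross = 17·25 − 11·14.5 = 265.5000; (r_i+r_j)·cross = 28·265.5000 = 7434.0000
edge 4: (11,25)→(5.5,34.5)  cross = 11·34.5 − 5.5·25 = 242.0000; (r_i+r_j)·cross = 16.5·242.0000 = 3993.0000
edge 5: (5.5,34.5)→(0.5,28)  cross = 5.5·28 − 0.5·34.5 = 136.7500; (r_i+r_j)·cross = 6·136.7500 = 820.5000
Σcross = 608.0000 → A = |Σcross|/2 = 304.0000 mm²
Σ(r_i+r_j)·cross = 13528.6250 → first moment M = |Σ|/6 = 2254.7708
R_c = M/A = 2254.7708/304.0000 = 7.4170 mm
θ = 145° = 2.530727 rad
V = θ·R_c·A = 2.530727·7.4170·304.0000 = 5706.210 mm³

Volume = 5706.210 mm³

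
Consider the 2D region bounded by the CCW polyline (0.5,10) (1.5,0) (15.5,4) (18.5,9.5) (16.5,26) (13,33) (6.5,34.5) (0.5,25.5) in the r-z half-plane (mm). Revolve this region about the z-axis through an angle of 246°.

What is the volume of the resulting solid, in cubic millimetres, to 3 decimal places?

Profile (r,z), 8 vertices: (0.5,10) (1.5,0) (15.5,4) (18.5,9.5) (16.5,26) (13,33) (6.5,34.5) (0.5,25.5)
edge 0: (0.5,10)→(1.5,0)  cross = 0.5·0 − 1.5·10 = -15.0000; (r_i+r_j)·cross = 2·-15.0000 = -30.0000
edge 1: (1.5,0)→(15.5,4)  cross = 1.5·4 − 15.5·0 = 6.0000; (r_i+r_j)·cross = 17·6.0000 = 102.0000
edge 2: (15.5,4)→(18.5,9.5)  cross = 15.5·9.5 − 18.5·4 = 73.2500; (r_i+r_j)·cross = 34·73.2500 = 2490.5000
edge 3: (18.5,9.5)→(16.5,26)  cross = 18.5·26 − 16.5·9.5 = 324.2500; (r_i+r_j)·cross = 35·324.2500 = 11348.7500
edge 4: (16.5,26)→(13,33)  cross = 16.5·33 − 13·26 = 206.5000; (r_i+r_j)·cross = 29.5·206.5000 = 6091.7500
edge 5: (13,33)→(6.5,34.5)  cross = 13·34.5 − 6.5·33 = 234.0000; (r_i+r_j)·cross = 19.5·234.0000 = 4563.0000
edge 6: (6.5,34.5)→(0.5,25.5)  cross = 6.5·25.5 − 0.5·34.5 = 148.5000; (r_i+r_j)·cross = 7·148.5000 = 1039.5000
edge 7: (0.5,25.5)→(0.5,10)  cross = 0.5·10 − 0.5·25.5 = -7.7500; (r_i+r_j)·cross = 1·-7.7500 = -7.7500
Σcross = 969.7500 → A = |Σcross|/2 = 484.8750 mm²
Σ(r_i+r_j)·cross = 25597.7500 → first moment M = |Σ|/6 = 4266.2917
R_c = M/A = 4266.2917/484.8750 = 8.7987 mm
θ = 246° = 4.293510 rad
V = θ·R_c·A = 4.293510·8.7987·484.8750 = 18317.366 mm³

Volume = 18317.366 mm³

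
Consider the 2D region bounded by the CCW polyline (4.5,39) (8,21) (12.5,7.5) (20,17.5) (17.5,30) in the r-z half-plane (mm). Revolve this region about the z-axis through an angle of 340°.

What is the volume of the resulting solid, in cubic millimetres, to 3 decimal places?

Volume = 18222.692 mm³

Profile (r,z), 5 vertices: (4.5,39) (8,21) (12.5,7.5) (20,17.5) (17.5,30)
edge 0: (4.5,39)→(8,21)  cross = 4.5·21 − 8·39 = -217.5000; (r_i+r_j)·cross = 12.5·-217.5000 = -2718.7500
edge 1: (8,21)→(12.5,7.5)  cross = 8·7.5 − 12.5·21 = -202.5000; (r_i+r_j)·cross = 20.5·-202.5000 = -4151.2500
edge 2: (12.5,7.5)→(20,17.5)  cross = 12.5·17.5 − 20·7.5 = 68.7500; (r_i+r_j)·cross = 32.5·68.7500 = 2234.3750
edge 3: (20,17.5)→(17.5,30)  cross = 20·30 − 17.5·17.5 = 293.7500; (r_i+r_j)·cross = 37.5·293.7500 = 11015.6250
edge 4: (17.5,30)→(4.5,39)  cross = 17.5·39 − 4.5·30 = 547.5000; (r_i+r_j)·cross = 22·547.5000 = 12045.0000
Σcross = 490.0000 → A = |Σcross|/2 = 245.0000 mm²
Σ(r_i+r_j)·cross = 18425.0000 → first moment M = |Σ|/6 = 3070.8333
R_c = M/A = 3070.8333/245.0000 = 12.5340 mm
θ = 340° = 5.934119 rad
V = θ·R_c·A = 5.934119·12.5340·245.0000 = 18222.692 mm³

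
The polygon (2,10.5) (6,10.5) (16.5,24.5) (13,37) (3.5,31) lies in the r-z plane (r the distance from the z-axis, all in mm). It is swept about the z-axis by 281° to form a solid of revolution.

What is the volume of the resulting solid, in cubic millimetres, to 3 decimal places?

Profile (r,z), 5 vertices: (2,10.5) (6,10.5) (16.5,24.5) (13,37) (3.5,31)
edge 0: (2,10.5)→(6,10.5)  cross = 2·10.5 − 6·10.5 = -42.0000; (r_i+r_j)·cross = 8·-42.0000 = -336.0000
edge 1: (6,10.5)→(16.5,24.5)  cross = 6·24.5 − 16.5·10.5 = -26.2500; (r_i+r_j)·cross = 22.5·-26.2500 = -590.6250
edge 2: (16.5,24.5)→(13,37)  cross = 16.5·37 − 13·24.5 = 292.0000; (r_i+r_j)·cross = 29.5·292.0000 = 8614.0000
edge 3: (13,37)→(3.5,31)  cross = 13·31 − 3.5·37 = 273.5000; (r_i+r_j)·cross = 16.5·273.5000 = 4512.7500
edge 4: (3.5,31)→(2,10.5)  cross = 3.5·10.5 − 2·31 = -25.2500; (r_i+r_j)·cross = 5.5·-25.2500 = -138.8750
Σcross = 472.0000 → A = |Σcross|/2 = 236.0000 mm²
Σ(r_i+r_j)·cross = 12061.2500 → first moment M = |Σ|/6 = 2010.2083
R_c = M/A = 2010.2083/236.0000 = 8.5178 mm
θ = 281° = 4.904375 rad
V = θ·R_c·A = 4.904375·8.5178·236.0000 = 9858.816 mm³

Volume = 9858.816 mm³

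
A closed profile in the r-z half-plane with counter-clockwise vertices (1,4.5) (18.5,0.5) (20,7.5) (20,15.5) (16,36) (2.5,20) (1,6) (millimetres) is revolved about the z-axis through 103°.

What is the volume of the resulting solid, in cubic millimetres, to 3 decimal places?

Volume = 9278.997 mm³

Profile (r,z), 7 vertices: (1,4.5) (18.5,0.5) (20,7.5) (20,15.5) (16,36) (2.5,20) (1,6)
edge 0: (1,4.5)→(18.5,0.5)  cross = 1·0.5 − 18.5·4.5 = -82.7500; (r_i+r_j)·cross = 19.5·-82.7500 = -1613.6250
edge 1: (18.5,0.5)→(20,7.5)  cross = 18.5·7.5 − 20·0.5 = 128.7500; (r_i+r_j)·cross = 38.5·128.7500 = 4956.8750
edge 2: (20,7.5)→(20,15.5)  cross = 20·15.5 − 20·7.5 = 160.0000; (r_i+r_j)·cross = 40·160.0000 = 6400.0000
edge 3: (20,15.5)→(16,36)  cross = 20·36 − 16·15.5 = 472.0000; (r_i+r_j)·cross = 36·472.0000 = 16992.0000
edge 4: (16,36)→(2.5,20)  cross = 16·20 − 2.5·36 = 230.0000; (r_i+r_j)·cross = 18.5·230.0000 = 4255.0000
edge 5: (2.5,20)→(1,6)  cross = 2.5·6 − 1·20 = -5.0000; (r_i+r_j)·cross = 3.5·-5.0000 = -17.5000
edge 6: (1,6)→(1,4.5)  cross = 1·4.5 − 1·6 = -1.5000; (r_i+r_j)·cross = 2·-1.5000 = -3.0000
Σcross = 901.5000 → A = |Σcross|/2 = 450.7500 mm²
Σ(r_i+r_j)·cross = 30969.7500 → first moment M = |Σ|/6 = 5161.6250
R_c = M/A = 5161.6250/450.7500 = 11.4512 mm
θ = 103° = 1.797689 rad
V = θ·R_c·A = 1.797689·11.4512·450.7500 = 9278.997 mm³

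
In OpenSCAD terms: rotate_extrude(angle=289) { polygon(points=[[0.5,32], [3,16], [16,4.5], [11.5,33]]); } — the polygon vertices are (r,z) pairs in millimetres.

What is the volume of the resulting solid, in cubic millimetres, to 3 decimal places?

Volume = 10423.744 mm³

Profile (r,z), 4 vertices: (0.5,32) (3,16) (16,4.5) (11.5,33)
edge 0: (0.5,32)→(3,16)  cross = 0.5·16 − 3·32 = -88.0000; (r_i+r_j)·cross = 3.5·-88.0000 = -308.0000
edge 1: (3,16)→(16,4.5)  cross = 3·4.5 − 16·16 = -242.5000; (r_i+r_j)·cross = 19·-242.5000 = -4607.5000
edge 2: (16,4.5)→(11.5,33)  cross = 16·33 − 11.5·4.5 = 476.2500; (r_i+r_j)·cross = 27.5·476.2500 = 13096.8750
edge 3: (11.5,33)→(0.5,32)  cross = 11.5·32 − 0.5·33 = 351.5000; (r_i+r_j)·cross = 12·351.5000 = 4218.0000
Σcross = 497.2500 → A = |Σcross|/2 = 248.6250 mm²
Σ(r_i+r_j)·cross = 12399.3750 → first moment M = |Σ|/6 = 2066.5625
R_c = M/A = 2066.5625/248.6250 = 8.3120 mm
θ = 289° = 5.044002 rad
V = θ·R_c·A = 5.044002·8.3120·248.6250 = 10423.744 mm³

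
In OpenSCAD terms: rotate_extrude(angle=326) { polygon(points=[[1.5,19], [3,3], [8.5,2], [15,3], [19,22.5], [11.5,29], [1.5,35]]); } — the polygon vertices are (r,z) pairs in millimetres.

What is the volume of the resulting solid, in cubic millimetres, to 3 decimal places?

Profile (r,z), 7 vertices: (1.5,19) (3,3) (8.5,2) (15,3) (19,22.5) (11.5,29) (1.5,35)
edge 0: (1.5,19)→(3,3)  cross = 1.5·3 − 3·19 = -52.5000; (r_i+r_j)·cross = 4.5·-52.5000 = -236.2500
edge 1: (3,3)→(8.5,2)  cross = 3·2 − 8.5·3 = -19.5000; (r_i+r_j)·cross = 11.5·-19.5000 = -224.2500
edge 2: (8.5,2)→(15,3)  cross = 8.5·3 − 15·2 = -4.5000; (r_i+r_j)·cross = 23.5·-4.5000 = -105.7500
edge 3: (15,3)→(19,22.5)  cross = 15·22.5 − 19·3 = 280.5000; (r_i+r_j)·cross = 34·280.5000 = 9537.0000
edge 4: (19,22.5)→(11.5,29)  cross = 19·29 − 11.5·22.5 = 292.2500; (r_i+r_j)·cross = 30.5·292.2500 = 8913.6250
edge 5: (11.5,29)→(1.5,35)  cross = 11.5·35 − 1.5·29 = 359.0000; (r_i+r_j)·cross = 13·359.0000 = 4667.0000
edge 6: (1.5,35)→(1.5,19)  cross = 1.5·19 − 1.5·35 = -24.0000; (r_i+r_j)·cross = 3·-24.0000 = -72.0000
Σcross = 831.2500 → A = |Σcross|/2 = 415.6250 mm²
Σ(r_i+r_j)·cross = 22479.3750 → first moment M = |Σ|/6 = 3746.5625
R_c = M/A = 3746.5625/415.6250 = 9.0143 mm
θ = 326° = 5.689773 rad
V = θ·R_c·A = 5.689773·9.0143·415.6250 = 21317.092 mm³

Volume = 21317.092 mm³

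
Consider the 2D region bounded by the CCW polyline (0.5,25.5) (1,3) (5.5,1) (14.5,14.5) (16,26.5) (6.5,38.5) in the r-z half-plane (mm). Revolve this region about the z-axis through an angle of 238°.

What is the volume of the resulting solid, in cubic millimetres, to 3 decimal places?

Volume = 11645.932 mm³

Profile (r,z), 6 vertices: (0.5,25.5) (1,3) (5.5,1) (14.5,14.5) (16,26.5) (6.5,38.5)
edge 0: (0.5,25.5)→(1,3)  cross = 0.5·3 − 1·25.5 = -24.0000; (r_i+r_j)·cross = 1.5·-24.0000 = -36.0000
edge 1: (1,3)→(5.5,1)  cross = 1·1 − 5.5·3 = -15.5000; (r_i+r_j)·cross = 6.5·-15.5000 = -100.7500
edge 2: (5.5,1)→(14.5,14.5)  cross = 5.5·14.5 − 14.5·1 = 65.2500; (r_i+r_j)·cross = 20·65.2500 = 1305.0000
edge 3: (14.5,14.5)→(16,26.5)  cross = 14.5·26.5 − 16·14.5 = 152.2500; (r_i+r_j)·cross = 30.5·152.2500 = 4643.6250
edge 4: (16,26.5)→(6.5,38.5)  cross = 16·38.5 − 6.5·26.5 = 443.7500; (r_i+r_j)·cross = 22.5·443.7500 = 9984.3750
edge 5: (6.5,38.5)→(0.5,25.5)  cross = 6.5·25.5 − 0.5·38.5 = 146.5000; (r_i+r_j)·cross = 7·146.5000 = 1025.5000
Σcross = 768.2500 → A = |Σcross|/2 = 384.1250 mm²
Σ(r_i+r_j)·cross = 16821.7500 → first moment M = |Σ|/6 = 2803.6250
R_c = M/A = 2803.6250/384.1250 = 7.2987 mm
θ = 238° = 4.153884 rad
V = θ·R_c·A = 4.153884·7.2987·384.1250 = 11645.932 mm³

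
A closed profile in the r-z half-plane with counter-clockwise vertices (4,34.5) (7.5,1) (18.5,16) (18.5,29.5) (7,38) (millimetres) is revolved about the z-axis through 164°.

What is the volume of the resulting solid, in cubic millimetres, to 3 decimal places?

Profile (r,z), 5 vertices: (4,34.5) (7.5,1) (18.5,16) (18.5,29.5) (7,38)
edge 0: (4,34.5)→(7.5,1)  cross = 4·1 − 7.5·34.5 = -254.7500; (r_i+r_j)·cross = 11.5·-254.7500 = -2929.6250
edge 1: (7.5,1)→(18.5,16)  cross = 7.5·16 − 18.5·1 = 101.5000; (r_i+r_j)·cross = 26·101.5000 = 2639.0000
edge 2: (18.5,16)→(18.5,29.5)  cross = 18.5·29.5 − 18.5·16 = 249.7500; (r_i+r_j)·cross = 37·249.7500 = 9240.7500
edge 3: (18.5,29.5)→(7,38)  cross = 18.5·38 − 7·29.5 = 496.5000; (r_i+r_j)·cross = 25.5·496.5000 = 12660.7500
edge 4: (7,38)→(4,34.5)  cross = 7·34.5 − 4·38 = 89.5000; (r_i+r_j)·cross = 11·89.5000 = 984.5000
Σcross = 682.5000 → A = |Σcross|/2 = 341.2500 mm²
Σ(r_i+r_j)·cross = 22595.3750 → first moment M = |Σ|/6 = 3765.8958
R_c = M/A = 3765.8958/341.2500 = 11.0356 mm
θ = 164° = 2.862340 rad
V = θ·R_c·A = 2.862340·11.0356·341.2500 = 10779.274 mm³

Volume = 10779.274 mm³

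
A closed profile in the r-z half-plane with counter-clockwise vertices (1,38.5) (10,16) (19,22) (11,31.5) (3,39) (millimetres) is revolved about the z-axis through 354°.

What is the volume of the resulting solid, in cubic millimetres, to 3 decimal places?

Volume = 9462.320 mm³

Profile (r,z), 5 vertices: (1,38.5) (10,16) (19,22) (11,31.5) (3,39)
edge 0: (1,38.5)→(10,16)  cross = 1·16 − 10·38.5 = -369.0000; (r_i+r_j)·cross = 11·-369.0000 = -4059.0000
edge 1: (10,16)→(19,22)  cross = 10·22 − 19·16 = -84.0000; (r_i+r_j)·cross = 29·-84.0000 = -2436.0000
edge 2: (19,22)→(11,31.5)  cross = 19·31.5 − 11·22 = 356.5000; (r_i+r_j)·cross = 30·356.5000 = 10695.0000
edge 3: (11,31.5)→(3,39)  cross = 11·39 − 3·31.5 = 334.5000; (r_i+r_j)·cross = 14·334.5000 = 4683.0000
edge 4: (3,39)→(1,38.5)  cross = 3·38.5 − 1·39 = 76.5000; (r_i+r_j)·cross = 4·76.5000 = 306.0000
Σcross = 314.5000 → A = |Σcross|/2 = 157.2500 mm²
Σ(r_i+r_j)·cross = 9189.0000 → first moment M = |Σ|/6 = 1531.5000
R_c = M/A = 1531.5000/157.2500 = 9.7393 mm
θ = 354° = 6.178466 rad
V = θ·R_c·A = 6.178466·9.7393·157.2500 = 9462.320 mm³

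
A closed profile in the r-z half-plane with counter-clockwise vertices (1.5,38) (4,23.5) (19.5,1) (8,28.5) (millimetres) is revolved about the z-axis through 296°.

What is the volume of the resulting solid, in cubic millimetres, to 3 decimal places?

Volume = 5362.489 mm³

Profile (r,z), 4 vertices: (1.5,38) (4,23.5) (19.5,1) (8,28.5)
edge 0: (1.5,38)→(4,23.5)  cross = 1.5·23.5 − 4·38 = -116.7500; (r_i+r_j)·cross = 5.5·-116.7500 = -642.1250
edge 1: (4,23.5)→(19.5,1)  cross = 4·1 − 19.5·23.5 = -454.2500; (r_i+r_j)·cross = 23.5·-454.2500 = -10674.8750
edge 2: (19.5,1)→(8,28.5)  cross = 19.5·28.5 − 8·1 = 547.7500; (r_i+r_j)·cross = 27.5·547.7500 = 15063.1250
edge 3: (8,28.5)→(1.5,38)  cross = 8·38 − 1.5·28.5 = 261.2500; (r_i+r_j)·cross = 9.5·261.2500 = 2481.8750
Σcross = 238.0000 → A = |Σcross|/2 = 119.0000 mm²
Σ(r_i+r_j)·cross = 6228.0000 → first moment M = |Σ|/6 = 1038.0000
R_c = M/A = 1038.0000/119.0000 = 8.7227 mm
θ = 296° = 5.166175 rad
V = θ·R_c·A = 5.166175·8.7227·119.0000 = 5362.489 mm³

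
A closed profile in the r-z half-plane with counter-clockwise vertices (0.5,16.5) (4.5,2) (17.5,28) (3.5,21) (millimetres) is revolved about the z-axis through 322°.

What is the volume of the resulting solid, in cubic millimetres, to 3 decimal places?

Volume = 7010.198 mm³

Profile (r,z), 4 vertices: (0.5,16.5) (4.5,2) (17.5,28) (3.5,21)
edge 0: (0.5,16.5)→(4.5,2)  cross = 0.5·2 − 4.5·16.5 = -73.2500; (r_i+r_j)·cross = 5·-73.2500 = -366.2500
edge 1: (4.5,2)→(17.5,28)  cross = 4.5·28 − 17.5·2 = 91.0000; (r_i+r_j)·cross = 22·91.0000 = 2002.0000
edge 2: (17.5,28)→(3.5,21)  cross = 17.5·21 − 3.5·28 = 269.5000; (r_i+r_j)·cross = 21·269.5000 = 5659.5000
edge 3: (3.5,21)→(0.5,16.5)  cross = 3.5·16.5 − 0.5·21 = 47.2500; (r_i+r_j)·cross = 4·47.2500 = 189.0000
Σcross = 334.5000 → A = |Σcross|/2 = 167.2500 mm²
Σ(r_i+r_j)·cross = 7484.2500 → first moment M = |Σ|/6 = 1247.3750
R_c = M/A = 1247.3750/167.2500 = 7.4581 mm
θ = 322° = 5.619960 rad
V = θ·R_c·A = 5.619960·7.4581·167.2500 = 7010.198 mm³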